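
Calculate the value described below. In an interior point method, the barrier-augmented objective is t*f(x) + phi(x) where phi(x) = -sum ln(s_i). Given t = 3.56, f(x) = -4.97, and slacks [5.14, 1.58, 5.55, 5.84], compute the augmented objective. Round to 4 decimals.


Step 1: Compute log-barrier.
ln values: [1.6371, 0.4574, 1.7138, 1.7647]
phi = -(1.6371 + 0.4574 + 1.7138 + 1.7647) = -5.573
Step 2: Compute augmented objective.
t*f(x) = 3.56*-4.97 = -17.6932
Total = -17.6932 - 5.573 = -23.2662


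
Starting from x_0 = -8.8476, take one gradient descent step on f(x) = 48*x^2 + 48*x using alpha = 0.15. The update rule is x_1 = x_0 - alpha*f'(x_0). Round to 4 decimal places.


We compute the gradient at x_0 and apply the update.
f'(x) = 96*x + 48
f'(-8.8476) = 96*-8.8476 + 48 = -801.3696
x_1 = -8.8476 - 0.15*-801.3696 = 111.3578


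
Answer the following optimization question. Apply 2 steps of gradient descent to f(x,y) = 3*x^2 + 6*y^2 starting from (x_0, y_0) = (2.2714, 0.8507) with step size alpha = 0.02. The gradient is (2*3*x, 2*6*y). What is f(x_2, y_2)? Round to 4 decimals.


Gradient descent on f(x,y) = 3*x^2 + 6*y^2.
Starting point: (2.2714, 0.8507), alpha = 0.02
Step 1: grad_x = 2*3*2.2714 = 13.6284, grad_y = 2*6*0.8507 = 10.2084
  x_1 = 2.2714 - 0.02*13.6284 = 1.9988
  y_1 = 0.8507 - 0.02*10.2084 = 0.6465
Step 2: grad_x = 2*3*1.9988 = 11.993, grad_y = 2*6*0.6465 = 7.7584
  x_2 = 1.9988 - 0.02*11.993 = 1.759
  y_2 = 0.6465 - 0.02*7.7584 = 0.4914
f(1.759, 0.4914) = 3*1.759^2 + 6*0.4914^2 = 10.7306


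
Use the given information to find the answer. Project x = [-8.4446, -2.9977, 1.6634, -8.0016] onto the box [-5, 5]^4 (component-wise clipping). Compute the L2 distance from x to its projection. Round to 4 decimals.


Project each component onto [-5, 5].
clip(-8.4446) = -5.0, clip(-2.9977) = -2.9977, clip(1.6634) = 1.6634, clip(-8.0016) = -5.0
Projection = [-5.0, -2.9977, 1.6634, -5.0]
Squared diffs: [11.8653, 0.0, 0.0, 9.0096]
Distance = sqrt(20.8749) = 4.5689


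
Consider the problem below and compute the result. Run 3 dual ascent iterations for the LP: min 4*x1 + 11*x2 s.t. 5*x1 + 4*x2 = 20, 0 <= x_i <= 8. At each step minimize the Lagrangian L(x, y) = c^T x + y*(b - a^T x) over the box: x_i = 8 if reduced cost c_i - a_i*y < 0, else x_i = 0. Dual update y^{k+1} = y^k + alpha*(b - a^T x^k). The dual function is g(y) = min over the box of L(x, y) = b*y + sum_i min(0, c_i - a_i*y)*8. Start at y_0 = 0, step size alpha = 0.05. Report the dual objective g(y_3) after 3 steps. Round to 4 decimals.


Dual ascent for LP: min 4*x1 + 11*x2, 5*x1 + 4*x2 = 20, 0 <= x_i <= 8
Step 1: y^k = 0.0, reduced costs: (4.0, 11.0)
  x^k = (0.0, 0.0), subgradient = b - a^T x = 20.0
  y^{k+1} = 0.0 + 0.05*20.0 = 1.0
Step 2: y^k = 1.0, reduced costs: (-1.0, 7.0)
  x^k = (8.0, 0.0), subgradient = b - a^T x = -20.0
  y^{k+1} = 1.0 + 0.05*-20.0 = 0.0
Step 3: y^k = 0.0, reduced costs: (4.0, 11.0)
  x^k = (0.0, 0.0), subgradient = b - a^T x = 20.0
  y^{k+1} = 0.0 + 0.05*20.0 = 1.0
Dual objective at y_3 = 1.0: reduced costs (-1.0, 7.0), box minimizer x = (8.0, 0.0)
g(y_3) = b*y + (c1 - a1*y)*x1 + (c2 - a2*y)*x2 = 20*1.0 + (-1.0)*8.0 + 7.0*0.0 = 20.0 - 8.0 + 0.0 = 12.0


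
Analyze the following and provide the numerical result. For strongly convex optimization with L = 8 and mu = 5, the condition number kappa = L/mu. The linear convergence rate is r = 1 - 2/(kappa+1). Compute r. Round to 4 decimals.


Step 1: Compute the condition number.
kappa = L/mu = 8/5 = 1.6
Step 2: Compute the convergence rate.
r = 1 - 2/(kappa + 1) = 1 - 2*mu/(L + mu) = (L - mu)/(L + mu) = 3/13 = 0.2308


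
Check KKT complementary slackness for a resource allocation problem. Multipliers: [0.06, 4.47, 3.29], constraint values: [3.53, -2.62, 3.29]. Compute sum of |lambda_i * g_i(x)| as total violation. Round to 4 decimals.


KKT complementary slackness check:
lambda_1 * g_1 = 0.06 * 3.53 = 0.2118
lambda_2 * g_2 = 4.47 * -2.62 = -11.7114
lambda_3 * g_3 = 3.29 * 3.29 = 10.8241
Total violation = 0.2118 + 11.7114 + 10.8241 = 22.7473


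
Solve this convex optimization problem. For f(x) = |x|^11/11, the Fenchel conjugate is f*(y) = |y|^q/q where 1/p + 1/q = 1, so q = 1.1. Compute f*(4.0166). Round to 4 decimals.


The conjugate exponent q satisfies 1/p + 1/q = 1.
p = 11, so q = 11/(11 - 1) = 1.1
|y|^q = 4.0166^1.1 = 4.6158
f*(4.0166) = 4.6158 / 1.1 = 4.1962


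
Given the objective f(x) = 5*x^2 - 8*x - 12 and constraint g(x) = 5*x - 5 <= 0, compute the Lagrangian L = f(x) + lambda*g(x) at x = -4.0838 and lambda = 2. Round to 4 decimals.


Step 1: Evaluate f(x).
f(-4.0838) = 5*(-4.0838)^2 - 8*(-4.0838) - 12 = 104.0575
Step 2: Evaluate g(x).
g(-4.0838) = 5*-4.0838 - 5 = -25.419
Step 3: Compute Lagrangian.
L = 104.0575 + 2*-25.419 = 53.2195


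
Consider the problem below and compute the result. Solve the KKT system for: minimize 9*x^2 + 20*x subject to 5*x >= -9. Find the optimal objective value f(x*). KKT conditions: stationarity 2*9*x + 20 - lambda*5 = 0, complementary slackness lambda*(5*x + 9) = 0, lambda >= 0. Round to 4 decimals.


Step 1: Try lambda = 0 (constraint inactive).
Stationarity: 2*9*x + 20 = 0
x* = -20/(2*9) = -10/9 = -1.1111 (rounded; the exact value -10/9 is used below)
Check constraint: 5*-1.1111 = -5.5555 >= -9 -- satisfied.
Step 2: Compute optimal value.
f(x*) = 9*(-10/9)^2 + 20*(-10/9) = -11.1111


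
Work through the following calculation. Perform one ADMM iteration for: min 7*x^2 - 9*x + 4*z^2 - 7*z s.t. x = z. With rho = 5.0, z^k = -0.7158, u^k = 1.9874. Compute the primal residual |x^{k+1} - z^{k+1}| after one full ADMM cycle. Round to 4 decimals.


ADMM iteration with rho = 5.0, z^k = -0.7158, u^k = 1.9874
Step 1: x-update.
Minimize 7*x^2 - 9*x + (5.0/2)*(x + 0.7158 + 1.9874)^2
FOC: (2*7 + 5.0)*x = 9 + 5.0*(-0.7158 - 1.9874)
x^{k+1} = -0.2377
Step 2: z-update.
Minimize 4*z^2 - 7*z + (5.0/2)*(-0.2377 - z + 1.9874)^2
FOC: (2*4 + 5.0)*z = 7 + 5.0*(-0.2377 + 1.9874)
z^{k+1} = 1.2114
Step 3: u-update.
u^{k+1} = 1.9874 - 0.2377 - 1.2114 = 0.5383
Step 4: Primal residual = |-0.2377 - 1.2114| = 1.4491


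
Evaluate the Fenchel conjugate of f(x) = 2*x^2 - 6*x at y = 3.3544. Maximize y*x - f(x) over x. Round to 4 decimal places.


f*(y) = sup_x {y*x - a*x^2 - b*x} = sup_x {(y-b)*x - a*x^2}
FOC: (y - b) - 2a*x = 0 => x* = (y - b)/(2a)
x* = (3.3544 + 6)/(2*2) = 2.3386
f*(3.3544) = (y-b)^2/(4a) = (3.3544 + 6)^2/(4*2)
= 87.5048/8 = 10.9381


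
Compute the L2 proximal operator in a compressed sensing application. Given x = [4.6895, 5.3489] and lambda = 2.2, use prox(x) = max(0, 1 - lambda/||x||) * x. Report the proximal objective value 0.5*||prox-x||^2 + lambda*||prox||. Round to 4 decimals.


Step 1: Compute ||x||.
||x|| = 7.1135
Step 2: Compute scaling factor.
scale = max(0, 1 - 2.2/7.1135) = 0.6907
Step 3: prox(x) = [3.2392, 3.6946]
||prox(x)|| = 4.9135
Step 4: Proximal objective.
0.5*||prox-x||^2 = 2.42
lambda*||prox|| = 10.8097
Total = 13.2297


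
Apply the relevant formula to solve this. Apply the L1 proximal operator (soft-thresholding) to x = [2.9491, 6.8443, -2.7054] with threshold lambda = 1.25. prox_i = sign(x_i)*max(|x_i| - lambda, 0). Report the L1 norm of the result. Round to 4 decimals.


Soft-thresholding with lambda = 1.25:
prox(2.9491) = sign(2.9491)*max(|2.9491| - 1.25, 0) = 1.6991
prox(6.8443) = sign(6.8443)*max(|6.8443| - 1.25, 0) = 5.5943
prox(-2.7054) = sign(-2.7054)*max(|-2.7054| - 1.25, 0) = -1.4554
prox(x) = [1.6991, 5.5943, -1.4554]
||prox(x)||_1 = 1.6991 + 5.5943 + 1.4554 = 8.7488


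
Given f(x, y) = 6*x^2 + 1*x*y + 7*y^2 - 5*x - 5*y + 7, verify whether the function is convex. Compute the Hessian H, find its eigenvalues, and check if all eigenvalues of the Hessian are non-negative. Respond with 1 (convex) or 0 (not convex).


The Hessian of f(x,y) = 6*x^2 + 1*x*y + 7*y^2 - 5*x - 5*y + 7 is:
H = [[12, 1], [1, 14]]
Trace = 12 + 14 = 26
Determinant = 12*14 - (1)^2 = 167
Discriminant = (26)^2 - 4*167 = 8.0
Eigenvalues: lambda_1 = 11.5858, lambda_2 = 14.4142
The function is convex.

1


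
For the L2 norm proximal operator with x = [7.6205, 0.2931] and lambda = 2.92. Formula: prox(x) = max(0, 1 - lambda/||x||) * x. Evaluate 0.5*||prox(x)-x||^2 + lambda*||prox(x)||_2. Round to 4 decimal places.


Step 1: Compute ||x||.
||x|| = 7.6261
Step 2: Compute scaling factor.
scale = max(0, 1 - 2.92/7.6261) = 0.6171
Step 3: prox(x) = [4.7027, 0.1809]
||prox(x)|| = 4.7061
Step 4: Proximal objective.
0.5*||prox-x||^2 = 4.2632
lambda*||prox|| = 13.7418
Total = 18.0051


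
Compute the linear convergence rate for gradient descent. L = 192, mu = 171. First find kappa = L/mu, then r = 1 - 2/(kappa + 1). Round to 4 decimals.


Step 1: Compute the condition number.
kappa = L/mu = 192/171 = 1.1228
Step 2: Compute the convergence rate.
r = 1 - 2/(kappa + 1) = 1 - 2*mu/(L + mu) = (L - mu)/(L + mu) = 21/363 = 0.0579


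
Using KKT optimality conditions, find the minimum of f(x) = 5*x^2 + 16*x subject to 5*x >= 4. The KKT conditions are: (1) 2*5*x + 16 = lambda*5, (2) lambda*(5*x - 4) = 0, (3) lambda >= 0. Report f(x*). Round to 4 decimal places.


Step 1: Try lambda = 0 (constraint inactive).
x_unc = -16/(2*5) = -1.6
Check: 5*-1.6 = -8.0 < 4 -- violated!
Step 2: Constraint must be active: 5*x = 4
x* = 4/5 = 0.8
lambda = (2*5*0.8 + 16)/5 = 4.8
Step 3: Compute optimal value.
f(x*) = 5*0.8^2 + 16*0.8 = 16.0


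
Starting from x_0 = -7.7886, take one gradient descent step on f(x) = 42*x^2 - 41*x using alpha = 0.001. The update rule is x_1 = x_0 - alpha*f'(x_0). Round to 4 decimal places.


We compute the gradient at x_0 and apply the update.
f'(x) = 84*x - 41
f'(-7.7886) = 84*-7.7886 - 41 = -695.2424
x_1 = -7.7886 - 0.001*-695.2424 = -7.0934


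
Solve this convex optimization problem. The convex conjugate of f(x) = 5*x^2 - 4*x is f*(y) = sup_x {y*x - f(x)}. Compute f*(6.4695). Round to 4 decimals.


f*(y) = sup_x {y*x - a*x^2 - b*x} = sup_x {(y-b)*x - a*x^2}
FOC: (y - b) - 2a*x = 0 => x* = (y - b)/(2a)
x* = (6.4695 + 4)/(2*5) = 1.047
f*(6.4695) = (y-b)^2/(4a) = (6.4695 + 4)^2/(4*5)
= 109.6104/20 = 5.4805


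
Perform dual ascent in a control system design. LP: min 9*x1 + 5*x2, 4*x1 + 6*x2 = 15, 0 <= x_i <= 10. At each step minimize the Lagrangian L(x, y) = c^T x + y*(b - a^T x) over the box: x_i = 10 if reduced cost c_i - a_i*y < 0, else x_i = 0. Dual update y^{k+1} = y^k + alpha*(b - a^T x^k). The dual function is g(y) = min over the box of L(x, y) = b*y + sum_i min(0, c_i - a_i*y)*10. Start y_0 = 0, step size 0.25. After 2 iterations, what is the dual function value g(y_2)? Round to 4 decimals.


Dual ascent for LP: min 9*x1 + 5*x2, 4*x1 + 6*x2 = 15, 0 <= x_i <= 10
Step 1: y^k = 0.0, reduced costs: (9.0, 5.0)
  x^k = (0.0, 0.0), subgradient = b - a^T x = 15.0
  y^{k+1} = 0.0 + 0.25*15.0 = 3.75
Step 2: y^k = 3.75, reduced costs: (-6.0, -17.5)
  x^k = (10.0, 10.0), subgradient = b - a^T x = -85.0
  y^{k+1} = 3.75 + 0.25*-85.0 = -17.5
Dual objective at y_2 = -17.5: reduced costs (79.0, 110.0), box minimizer x = (0.0, 0.0)
g(y_2) = b*y + (c1 - a1*y)*x1 + (c2 - a2*y)*x2 = 15*(-17.5) + 79.0*0.0 + 110.0*0.0 = -262.5 + 0.0 + 0.0 = -262.5


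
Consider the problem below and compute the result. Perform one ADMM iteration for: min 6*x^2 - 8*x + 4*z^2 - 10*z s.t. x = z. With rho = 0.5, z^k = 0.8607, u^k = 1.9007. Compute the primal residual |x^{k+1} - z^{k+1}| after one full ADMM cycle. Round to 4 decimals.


ADMM iteration with rho = 0.5, z^k = 0.8607, u^k = 1.9007
Step 1: x-update.
Minimize 6*x^2 - 8*x + (0.5/2)*(x - 0.8607 + 1.9007)^2
FOC: (2*6 + 0.5)*x = 8 + 0.5*(0.8607 - 1.9007)
x^{k+1} = 0.5984
Step 2: z-update.
Minimize 4*z^2 - 10*z + (0.5/2)*(0.5984 - z + 1.9007)^2
FOC: (2*4 + 0.5)*z = 10 + 0.5*(0.5984 + 1.9007)
z^{k+1} = 1.3235
Step 3: u-update.
u^{k+1} = 1.9007 + 0.5984 - 1.3235 = 1.1756
Step 4: Primal residual = |0.5984 - 1.3235| = 0.7251


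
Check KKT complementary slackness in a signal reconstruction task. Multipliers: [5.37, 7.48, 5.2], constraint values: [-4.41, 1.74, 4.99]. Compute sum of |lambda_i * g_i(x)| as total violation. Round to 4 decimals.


KKT complementary slackness check:
lambda_1 * g_1 = 5.37 * -4.41 = -23.6817
lambda_2 * g_2 = 7.48 * 1.74 = 13.0152
lambda_3 * g_3 = 5.2 * 4.99 = 25.948
Total violation = 23.6817 + 13.0152 + 25.948 = 62.6449


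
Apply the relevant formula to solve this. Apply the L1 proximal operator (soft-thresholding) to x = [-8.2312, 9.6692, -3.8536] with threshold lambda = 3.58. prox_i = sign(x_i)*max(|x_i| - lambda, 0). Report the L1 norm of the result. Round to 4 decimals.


Soft-thresholding with lambda = 3.58:
prox(-8.2312) = sign(-8.2312)*max(|-8.2312| - 3.58, 0) = -4.6512
prox(9.6692) = sign(9.6692)*max(|9.6692| - 3.58, 0) = 6.0892
prox(-3.8536) = sign(-3.8536)*max(|-3.8536| - 3.58, 0) = -0.2736
prox(x) = [-4.6512, 6.0892, -0.2736]
||prox(x)||_1 = 4.6512 + 6.0892 + 0.2736 = 11.014


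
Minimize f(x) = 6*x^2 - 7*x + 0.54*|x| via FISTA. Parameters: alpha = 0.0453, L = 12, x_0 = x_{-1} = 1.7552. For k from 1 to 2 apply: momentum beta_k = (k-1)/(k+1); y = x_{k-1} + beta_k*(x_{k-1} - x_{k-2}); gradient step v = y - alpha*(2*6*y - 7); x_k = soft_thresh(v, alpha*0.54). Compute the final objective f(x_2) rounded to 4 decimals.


FISTA on f(x) = 6*x^2 - 7*x + 0.54*|x|
L = 12, alpha = 0.0453
Iteration 1: beta = 0.0, y = 1.7552 + 0.0*(1.7552 - 1.7552) = 1.7552
  grad(y) = 14.0624, v = y - alpha*grad = 1.1182
  prox(v) = soft_thresh(1.1182, 0.0245) = 1.0937
Iteration 2: beta = 0.3333, y = 1.0937 + 0.3333*(1.0937 - 1.7552) = 0.8732
  grad(y) = 3.4786, v = y - alpha*grad = 0.7156
  prox(v) = soft_thresh(0.7156, 0.0245) = 0.6912
f(x_2) = 6*0.6912^2 - 7*0.6912 + 0.54*|0.6912| = -1.5987


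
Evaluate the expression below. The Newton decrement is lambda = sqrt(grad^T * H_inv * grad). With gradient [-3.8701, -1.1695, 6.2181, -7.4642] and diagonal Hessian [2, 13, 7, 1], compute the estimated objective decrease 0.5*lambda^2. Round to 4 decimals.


Step 1: H is diagonal, so H^(-1) * g = [-1.9351, -0.09, 0.8883, -7.4642].
Step 2: g^T H^(-1) g = sum_i g_i^2 / H_ii
  = (-3.8701)^2/2 + (-1.1695)^2/13 + (6.2181)^2/7 + (-7.4642)^2/1
  = 7.4888 + 0.1052 + 5.5235 + 55.7143 = 68.8319
Step 3: Objective decrease = 0.5 * g^T H^(-1) g = 34.4159


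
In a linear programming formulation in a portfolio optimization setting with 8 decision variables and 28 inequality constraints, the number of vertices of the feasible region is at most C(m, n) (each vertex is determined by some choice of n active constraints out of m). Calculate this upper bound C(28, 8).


Each vertex corresponds to some choice of n active constraints out of m, so the number of vertices is at most C(m, n) = m! / (n!(m-n)!).
m = 28, n = 8
Numerator: 28 * 27 * 26 * 25 * 24 * 23 * 22 * 21
Denominator: 8! = 40320
C(28, 8) = 3108105


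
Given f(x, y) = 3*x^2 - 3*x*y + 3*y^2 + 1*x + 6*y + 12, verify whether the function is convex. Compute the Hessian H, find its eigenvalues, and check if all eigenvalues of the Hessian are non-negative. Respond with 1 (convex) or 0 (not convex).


The Hessian of f(x,y) = 3*x^2 - 3*x*y + 3*y^2 + 1*x + 6*y + 12 is:
H = [[6, -3], [-3, 6]]
Trace = 6 + 6 = 12
Determinant = 6*6 - (-3)^2 = 27
Discriminant = (12)^2 - 4*27 = 36.0
Eigenvalues: lambda_1 = 3.0, lambda_2 = 9.0
The function is convex.

1


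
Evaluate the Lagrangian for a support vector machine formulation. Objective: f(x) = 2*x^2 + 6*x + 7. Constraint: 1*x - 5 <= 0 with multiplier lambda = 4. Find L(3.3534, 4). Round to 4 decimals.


Step 1: Evaluate f(x).
f(3.3534) = 2*3.3534^2 + 6*3.3534 + 7 = 49.611
Step 2: Evaluate g(x).
g(3.3534) = 1*3.3534 - 5 = -1.6466
Step 3: Compute Lagrangian.
L = 49.611 + 4*-1.6466 = 43.0246


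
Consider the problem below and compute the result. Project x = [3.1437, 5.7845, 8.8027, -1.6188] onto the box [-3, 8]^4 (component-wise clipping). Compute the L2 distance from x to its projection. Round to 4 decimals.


Project each component onto [-3, 8].
clip(3.1437) = 3.1437, clip(5.7845) = 5.7845, clip(8.8027) = 8.0, clip(-1.6188) = -1.6188
Projection = [3.1437, 5.7845, 8.0, -1.6188]
Squared diffs: [0.0, 0.0, 0.6443, 0.0]
Distance = sqrt(0.6443) = 0.8027


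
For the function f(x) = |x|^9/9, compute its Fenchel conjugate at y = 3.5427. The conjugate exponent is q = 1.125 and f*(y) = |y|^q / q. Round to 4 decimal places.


The conjugate exponent q satisfies 1/p + 1/q = 1.
p = 9, so q = 9/(9 - 1) = 1.125
|y|^q = 3.5427^1.125 = 4.1496
f*(3.5427) = 4.1496 / 1.125 = 3.6885


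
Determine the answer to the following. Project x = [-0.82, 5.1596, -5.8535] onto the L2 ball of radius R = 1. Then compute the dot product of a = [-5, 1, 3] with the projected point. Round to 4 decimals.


Step 1: Compute ||x|| (intermediates to 6 decimals).
||x|| = sqrt((-0.82)^2 + 5.1596^2 + (-5.8535)^2) = 7.845848
Step 2: Project.
Since ||x|| > R, scale = R/||x|| = 1/7.845848 = 0.127456, proj(x) = scale * x
proj(x) = [-0.104514, 0.657622, -0.746064]
Step 3: Dot product.
a^T * proj(x) = -5*(-0.104514) + 1*0.657622 + 3*(-0.746064) = -1.058


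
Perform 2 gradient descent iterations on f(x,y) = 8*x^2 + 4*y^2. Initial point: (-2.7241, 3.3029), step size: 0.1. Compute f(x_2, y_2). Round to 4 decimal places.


Gradient descent on f(x,y) = 8*x^2 + 4*y^2.
Starting point: (-2.7241, 3.3029), alpha = 0.1
Step 1: grad_x = 2*8*-2.7241 = -43.5856, grad_y = 2*4*3.3029 = 26.4232
  x_1 = -2.7241 - 0.1*-43.5856 = 1.6345
  y_1 = 3.3029 - 0.1*26.4232 = 0.6606
Step 2: grad_x = 2*8*1.6345 = 26.1514, grad_y = 2*4*0.6606 = 5.2846
  x_2 = 1.6345 - 0.1*26.1514 = -0.9807
  y_2 = 0.6606 - 0.1*5.2846 = 0.1321
f(-0.9807, 0.1321) = 8*(-0.9807)^2 + 4*0.1321^2 = 7.7636


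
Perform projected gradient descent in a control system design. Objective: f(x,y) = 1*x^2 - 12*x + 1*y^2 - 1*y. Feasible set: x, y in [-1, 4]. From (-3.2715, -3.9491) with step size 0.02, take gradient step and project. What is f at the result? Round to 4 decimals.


Step 1: Compute gradient at (-3.2715, -3.9491).
grad_x = 2*1*-3.2715 - 12 = -18.543
grad_y = 2*1*-3.9491 - 1 = -8.8982
Step 2: Gradient step.
x_raw = -3.2715 - 0.02*-18.543 = -2.9006
y_raw = -3.9491 - 0.02*-8.8982 = -3.7711
Step 3: Project onto [-1, 4].
x_proj = clip(-2.9006) = -1.0
y_proj = clip(-3.7711) = -1.0
Step 4: Evaluate f.
f(-1.0, -1.0) = 15.0


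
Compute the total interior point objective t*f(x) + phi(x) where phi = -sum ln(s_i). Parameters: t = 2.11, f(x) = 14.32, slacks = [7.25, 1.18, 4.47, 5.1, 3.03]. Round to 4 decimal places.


Step 1: Compute log-barrier.
ln values: [1.981, 0.1655, 1.4974, 1.6292, 1.1086]
phi = -(1.981 + 0.1655 + 1.4974 + 1.6292 + 1.1086) = -6.3817
Step 2: Compute augmented objective.
t*f(x) = 2.11*14.32 = 30.2152
Total = 30.2152 - 6.3817 = 23.8335


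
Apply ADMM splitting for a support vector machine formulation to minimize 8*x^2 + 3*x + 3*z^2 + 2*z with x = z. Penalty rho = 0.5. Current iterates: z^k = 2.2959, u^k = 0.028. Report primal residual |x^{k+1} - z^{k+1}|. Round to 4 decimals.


ADMM iteration with rho = 0.5, z^k = 2.2959, u^k = 0.028
Step 1: x-update.
Minimize 8*x^2 + 3*x + (0.5/2)*(x - 2.2959 + 0.028)^2
FOC: (2*8 + 0.5)*x = -3 + 0.5*(2.2959 - 0.028)
x^{k+1} = -0.1131
Step 2: z-update.
Minimize 3*z^2 + 2*z + (0.5/2)*(-0.1131 - z + 0.028)^2
FOC: (2*3 + 0.5)*z = -2 + 0.5*(-0.1131 + 0.028)
z^{k+1} = -0.3142
Step 3: u-update.
u^{k+1} = 0.028 - 0.1131 + 0.3142 = 0.2291
Step 4: Primal residual = |-0.1131 + 0.3142| = 0.2011


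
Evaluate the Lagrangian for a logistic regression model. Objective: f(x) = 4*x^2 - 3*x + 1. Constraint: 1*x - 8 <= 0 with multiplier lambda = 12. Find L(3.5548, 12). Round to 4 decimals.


Step 1: Evaluate f(x).
f(3.5548) = 4*3.5548^2 - 3*3.5548 + 1 = 40.882
Step 2: Evaluate g(x).
g(3.5548) = 1*3.5548 - 8 = -4.4452
Step 3: Compute Lagrangian.
L = 40.882 + 12*-4.4452 = -12.4604


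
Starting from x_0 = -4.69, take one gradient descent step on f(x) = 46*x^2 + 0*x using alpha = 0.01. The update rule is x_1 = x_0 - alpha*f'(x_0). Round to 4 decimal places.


We compute the gradient at x_0 and apply the update.
f'(x) = 92*x + 0
f'(-4.69) = 92*-4.69 + 0 = -431.48
x_1 = -4.69 - 0.01*-431.48 = -0.3752


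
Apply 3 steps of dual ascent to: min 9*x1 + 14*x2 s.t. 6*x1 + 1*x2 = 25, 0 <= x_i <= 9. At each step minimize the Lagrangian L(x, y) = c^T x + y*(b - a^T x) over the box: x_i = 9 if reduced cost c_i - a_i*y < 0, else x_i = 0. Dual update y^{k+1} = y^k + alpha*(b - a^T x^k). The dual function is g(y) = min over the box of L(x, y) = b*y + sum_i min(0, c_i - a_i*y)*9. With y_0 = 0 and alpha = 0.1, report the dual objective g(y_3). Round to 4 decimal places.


Dual ascent for LP: min 9*x1 + 14*x2, 6*x1 + 1*x2 = 25, 0 <= x_i <= 9
Step 1: y^k = 0.0, reduced costs: (9.0, 14.0)
  x^k = (0.0, 0.0), subgradient = b - a^T x = 25.0
  y^{k+1} = 0.0 + 0.1*25.0 = 2.5
Step 2: y^k = 2.5, reduced costs: (-6.0, 11.5)
  x^k = (9.0, 0.0), subgradient = b - a^T x = -29.0
  y^{k+1} = 2.5 + 0.1*-29.0 = -0.4
Step 3: y^k = -0.4, reduced costs: (11.4, 14.4)
  x^k = (0.0, 0.0), subgradient = b - a^T x = 25.0
  y^{k+1} = -0.4 + 0.1*25.0 = 2.1
Dual objective at y_3 = 2.1: reduced costs (-3.6, 11.9), box minimizer x = (9.0, 0.0)
g(y_3) = b*y + (c1 - a1*y)*x1 + (c2 - a2*y)*x2 = 25*2.1 + (-3.6)*9.0 + 11.9*0.0 = 52.5 - 32.4 + 0.0 = 20.1


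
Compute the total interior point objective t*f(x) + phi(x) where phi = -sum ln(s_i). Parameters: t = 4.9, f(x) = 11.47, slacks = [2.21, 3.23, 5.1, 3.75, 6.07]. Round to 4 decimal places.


Step 1: Compute log-barrier.
ln values: [0.793, 1.1725, 1.6292, 1.3218, 1.8034]
phi = -(0.793 + 1.1725 + 1.6292 + 1.3218 + 1.8034) = -6.7198
Step 2: Compute augmented objective.
t*f(x) = 4.9*11.47 = 56.203
Total = 56.203 - 6.7198 = 49.4832


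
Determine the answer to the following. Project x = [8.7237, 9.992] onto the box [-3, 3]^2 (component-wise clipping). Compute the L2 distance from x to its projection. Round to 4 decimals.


Project each component onto [-3, 3].
clip(8.7237) = 3.0, clip(9.992) = 3.0
Projection = [3.0, 3.0]
Squared diffs: [32.7607, 48.8881]
Distance = sqrt(81.6488) = 9.036


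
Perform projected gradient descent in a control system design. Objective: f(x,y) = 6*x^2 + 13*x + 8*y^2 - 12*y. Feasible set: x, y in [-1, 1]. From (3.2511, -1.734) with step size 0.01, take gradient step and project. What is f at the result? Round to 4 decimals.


Step 1: Compute gradient at (3.2511, -1.734).
grad_x = 2*6*3.2511 + 13 = 52.0132
grad_y = 2*8*-1.734 - 12 = -39.744
Step 2: Gradient step.
x_raw = 3.2511 - 0.01*52.0132 = 2.731
y_raw = -1.734 - 0.01*-39.744 = -1.3366
Step 3: Project onto [-1, 1].
x_proj = clip(2.731) = 1.0
y_proj = clip(-1.3366) = -1.0
Step 4: Evaluate f.
f(1.0, -1.0) = 39.0


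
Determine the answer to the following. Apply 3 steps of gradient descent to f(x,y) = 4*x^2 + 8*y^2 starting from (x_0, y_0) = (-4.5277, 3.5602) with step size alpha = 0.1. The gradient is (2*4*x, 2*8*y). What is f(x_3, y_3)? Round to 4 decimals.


Gradient descent on f(x,y) = 4*x^2 + 8*y^2.
Starting point: (-4.5277, 3.5602), alpha = 0.1
Step 1: grad_x = 2*4*-4.5277 = -36.2216, grad_y = 2*8*3.5602 = 56.9632
  x_1 = -4.5277 - 0.1*-36.2216 = -0.9055
  y_1 = 3.5602 - 0.1*56.9632 = -2.1361
Step 2: grad_x = 2*4*-0.9055 = -7.2443, grad_y = 2*8*-2.1361 = -34.1779
  x_2 = -0.9055 - 0.1*-7.2443 = -0.1811
  y_2 = -2.1361 - 0.1*-34.1779 = 1.2817
Step 3: grad_x = 2*4*-0.1811 = -1.4489, grad_y = 2*8*1.2817 = 20.5068
  x_3 = -0.1811 - 0.1*-1.4489 = -0.0362
  y_3 = 1.2817 - 0.1*20.5068 = -0.769
f(-0.0362, -0.769) = 4*(-0.0362)^2 + 8*(-0.769)^2 = 4.7362


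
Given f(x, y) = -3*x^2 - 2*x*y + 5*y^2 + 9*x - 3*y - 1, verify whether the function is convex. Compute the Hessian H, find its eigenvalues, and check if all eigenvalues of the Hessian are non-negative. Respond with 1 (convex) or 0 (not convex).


The Hessian of f(x,y) = -3*x^2 - 2*x*y + 5*y^2 + 9*x - 3*y - 1 is:
H = [[-6, -2], [-2, 10]]
Trace = -6 + 10 = 4
Determinant = -6*10 - (-2)^2 = -64
Discriminant = (4)^2 - 4*-64 = 272.0
Eigenvalues: lambda_1 = -6.2462, lambda_2 = 10.2462
The function is not convex.

0


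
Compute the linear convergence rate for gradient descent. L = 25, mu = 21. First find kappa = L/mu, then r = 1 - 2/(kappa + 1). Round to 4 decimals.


Step 1: Compute the condition number.
kappa = L/mu = 25/21 = 1.1905
Step 2: Compute the convergence rate.
r = 1 - 2/(kappa + 1) = 1 - 2*mu/(L + mu) = (L - mu)/(L + mu) = 4/46 = 0.087


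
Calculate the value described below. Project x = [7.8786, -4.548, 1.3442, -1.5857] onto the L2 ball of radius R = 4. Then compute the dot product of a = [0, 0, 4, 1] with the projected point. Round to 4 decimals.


Step 1: Compute ||x|| (intermediates to 6 decimals).
||x|| = sqrt(7.8786^2 + (-4.548)^2 + 1.3442^2 + (-1.5857)^2) = 9.331557
Step 2: Project.
Since ||x|| > R, scale = R/||x|| = 4/9.331557 = 0.428653, proj(x) = scale * x
proj(x) = [3.377186, -1.949514, 0.576195, -0.679715]
Step 3: Dot product.
a^T * proj(x) = 0*3.377186 + 0*(-1.949514) + 4*0.576195 + 1*(-0.679715) = 1.6251


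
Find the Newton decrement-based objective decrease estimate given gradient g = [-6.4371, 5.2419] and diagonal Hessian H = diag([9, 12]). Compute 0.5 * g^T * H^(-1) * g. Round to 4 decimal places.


Step 1: H is diagonal, so H^(-1) * g = [-0.7152, 0.4368].
Step 2: g^T H^(-1) g = sum_i g_i^2 / H_ii
  = (-6.4371)^2/9 + (5.2419)^2/12
  = 4.604 + 2.2898 = 6.8938
Step 3: Objective decrease = 0.5 * g^T H^(-1) g = 3.4469


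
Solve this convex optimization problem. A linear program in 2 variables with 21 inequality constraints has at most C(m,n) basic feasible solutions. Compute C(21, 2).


Each vertex corresponds to some choice of n active constraints out of m, so the number of vertices is at most C(m, n) = m! / (n!(m-n)!).
m = 21, n = 2
Numerator: 21 * 20
Denominator: 2! = 2
C(21, 2) = 210


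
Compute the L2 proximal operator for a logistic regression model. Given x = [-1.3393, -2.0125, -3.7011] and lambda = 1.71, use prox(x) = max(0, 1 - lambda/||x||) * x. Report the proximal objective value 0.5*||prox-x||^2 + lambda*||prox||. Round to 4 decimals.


Step 1: Compute ||x||.
||x|| = 4.4206
Step 2: Compute scaling factor.
scale = max(0, 1 - 1.71/4.4206) = 0.6132
Step 3: prox(x) = [-0.8212, -1.234, -2.2694]
||prox(x)|| = 2.7106
Step 4: Proximal objective.
0.5*||prox-x||^2 = 1.4621
lambda*||prox|| = 4.6351
Total = 6.0972


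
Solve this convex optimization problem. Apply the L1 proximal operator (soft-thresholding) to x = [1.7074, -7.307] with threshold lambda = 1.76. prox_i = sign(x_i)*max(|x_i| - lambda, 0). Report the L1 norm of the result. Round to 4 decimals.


Soft-thresholding with lambda = 1.76:
prox(1.7074) = sign(1.7074)*max(|1.7074| - 1.76, 0) = 0.0
prox(-7.307) = sign(-7.307)*max(|-7.307| - 1.76, 0) = -5.547
prox(x) = [0.0, -5.547]
||prox(x)||_1 = 0.0 + 5.547 = 5.547


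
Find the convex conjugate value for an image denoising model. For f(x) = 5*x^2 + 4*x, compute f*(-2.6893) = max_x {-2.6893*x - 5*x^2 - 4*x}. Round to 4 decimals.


f*(y) = sup_x {y*x - a*x^2 - b*x} = sup_x {(y-b)*x - a*x^2}
FOC: (y - b) - 2a*x = 0 => x* = (y - b)/(2a)
x* = (-2.6893 - 4)/(2*5) = -0.6689
f*(-2.6893) = (y-b)^2/(4a) = (-2.6893 - 4)^2/(4*5)
= 44.7467/20 = 2.2373


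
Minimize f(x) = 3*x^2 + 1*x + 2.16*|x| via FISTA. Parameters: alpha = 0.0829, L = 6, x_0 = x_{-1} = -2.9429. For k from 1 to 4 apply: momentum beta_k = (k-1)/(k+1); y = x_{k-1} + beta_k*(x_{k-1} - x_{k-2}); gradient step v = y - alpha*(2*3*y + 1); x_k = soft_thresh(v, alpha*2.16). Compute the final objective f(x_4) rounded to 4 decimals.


FISTA on f(x) = 3*x^2 + 1*x + 2.16*|x|
L = 6, alpha = 0.0829
Iteration 1: beta = 0.0, y = -2.9429 + 0.0*(-2.9429 + 2.9429) = -2.9429
  grad(y) = -16.6574, v = y - alpha*grad = -1.562
  prox(v) = soft_thresh(-1.562, 0.1791) = -1.3829
Iteration 2: beta = 0.3333, y = -1.3829 + 0.3333*(-1.3829 + 2.9429) = -0.863
  grad(y) = -4.1777, v = y - alpha*grad = -0.5166
  prox(v) = soft_thresh(-0.5166, 0.1791) = -0.3376
Iteration 3: beta = 0.5, y = -0.3376 + 0.5*(-0.3376 + 1.3829) = 0.1851
  grad(y) = 2.1108, v = y - alpha*grad = 0.0101
  prox(v) = soft_thresh(0.0101, 0.1791) = 0.0
Iteration 4: beta = 0.6, y = 0.0 + 0.6*(0.0 + 0.3376) = 0.2025
  grad(y) = 2.2152, v = y - alpha*grad = 0.0189
  prox(v) = soft_thresh(0.0189, 0.1791) = 0.0
f(x_4) = 3*0.0^2 + 1*0.0 + 2.16*|0.0| = 0.0


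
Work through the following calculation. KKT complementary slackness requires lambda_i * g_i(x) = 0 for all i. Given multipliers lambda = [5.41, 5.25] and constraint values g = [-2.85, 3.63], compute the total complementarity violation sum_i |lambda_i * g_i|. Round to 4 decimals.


KKT complementary slackness check:
lambda_1 * g_1 = 5.41 * -2.85 = -15.4185
lambda_2 * g_2 = 5.25 * 3.63 = 19.0575
Total violation = 15.4185 + 19.0575 = 34.476


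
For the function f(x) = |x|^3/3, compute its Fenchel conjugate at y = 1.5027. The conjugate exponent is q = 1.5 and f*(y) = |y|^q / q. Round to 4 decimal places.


The conjugate exponent q satisfies 1/p + 1/q = 1.
p = 3, so q = 3/(3 - 1) = 1.5
|y|^q = 1.5027^1.5 = 1.8421
f*(1.5027) = 1.8421 / 1.5 = 1.2281


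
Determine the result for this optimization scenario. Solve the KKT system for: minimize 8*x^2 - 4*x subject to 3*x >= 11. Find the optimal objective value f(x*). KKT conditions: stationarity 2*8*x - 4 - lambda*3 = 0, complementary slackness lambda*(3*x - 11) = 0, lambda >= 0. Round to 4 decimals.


Step 1: Try lambda = 0 (constraint inactive).
x_unc = 4/(2*8) = 0.25
Check: 3*0.25 = 0.75 < 11 -- violated!
Step 2: Constraint must be active: 3*x = 11
x* = 11/3 = 3.6667 (rounded; the exact value 11/3 is used below)
lambda = (2*8*(11/3) - 4)/3 = 18.2222
Step 3: Compute optimal value.
f(x*) = 8*(11/3)^2 - 4*(11/3) = 92.8889


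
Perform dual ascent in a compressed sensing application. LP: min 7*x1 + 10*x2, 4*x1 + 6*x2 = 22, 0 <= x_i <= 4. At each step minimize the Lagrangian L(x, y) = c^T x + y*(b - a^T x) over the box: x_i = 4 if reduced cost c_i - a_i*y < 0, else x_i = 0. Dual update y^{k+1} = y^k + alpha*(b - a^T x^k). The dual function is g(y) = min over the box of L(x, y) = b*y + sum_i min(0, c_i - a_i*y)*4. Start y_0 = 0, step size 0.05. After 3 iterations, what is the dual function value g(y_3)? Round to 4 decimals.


Dual ascent for LP: min 7*x1 + 10*x2, 4*x1 + 6*x2 = 22, 0 <= x_i <= 4
Step 1: y^k = 0.0, reduced costs: (7.0, 10.0)
  x^k = (0.0, 0.0), subgradient = b - a^T x = 22.0
  y^{k+1} = 0.0 + 0.05*22.0 = 1.1
Step 2: y^k = 1.1, reduced costs: (2.6, 3.4)
  x^k = (0.0, 0.0), subgradient = b - a^T x = 22.0
  y^{k+1} = 1.1 + 0.05*22.0 = 2.2
Step 3: y^k = 2.2, reduced costs: (-1.8, -3.2)
  x^k = (4.0, 4.0), subgradient = b - a^T x = -18.0
  y^{k+1} = 2.2 + 0.05*-18.0 = 1.3
Dual objective at y_3 = 1.3: reduced costs (1.8, 2.2), box minimizer x = (0.0, 0.0)
g(y_3) = b*y + (c1 - a1*y)*x1 + (c2 - a2*y)*x2 = 22*1.3 + 1.8*0.0 + 2.2*0.0 = 28.6 + 0.0 + 0.0 = 28.6


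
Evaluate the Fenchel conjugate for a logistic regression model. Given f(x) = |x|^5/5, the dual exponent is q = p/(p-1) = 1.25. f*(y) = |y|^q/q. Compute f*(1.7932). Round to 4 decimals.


The conjugate exponent q satisfies 1/p + 1/q = 1.
p = 5, so q = 5/(5 - 1) = 1.25
|y|^q = 1.7932^1.25 = 2.0751
f*(1.7932) = 2.0751 / 1.25 = 1.6601


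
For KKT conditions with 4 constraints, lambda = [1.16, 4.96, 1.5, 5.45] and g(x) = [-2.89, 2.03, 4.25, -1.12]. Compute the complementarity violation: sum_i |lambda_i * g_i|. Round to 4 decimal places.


KKT complementary slackness check:
lambda_1 * g_1 = 1.16 * -2.89 = -3.3524
lambda_2 * g_2 = 4.96 * 2.03 = 10.0688
lambda_3 * g_3 = 1.5 * 4.25 = 6.375
lambda_4 * g_4 = 5.45 * -1.12 = -6.104
Total violation = 3.3524 + 10.0688 + 6.375 + 6.104 = 25.9002


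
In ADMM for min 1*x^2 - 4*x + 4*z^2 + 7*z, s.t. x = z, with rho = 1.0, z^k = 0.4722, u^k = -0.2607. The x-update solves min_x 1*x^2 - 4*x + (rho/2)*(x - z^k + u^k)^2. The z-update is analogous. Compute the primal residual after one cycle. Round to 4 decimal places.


ADMM iteration with rho = 1.0, z^k = 0.4722, u^k = -0.2607
Step 1: x-update.
Minimize 1*x^2 - 4*x + (1.0/2)*(x - 0.4722 - 0.2607)^2
FOC: (2*1 + 1.0)*x = 4 + 1.0*(0.4722 + 0.2607)
x^{k+1} = 1.5776
Step 2: z-update.
Minimize 4*z^2 + 7*z + (1.0/2)*(1.5776 - z - 0.2607)^2
FOC: (2*4 + 1.0)*z = -7 + 1.0*(1.5776 - 0.2607)
z^{k+1} = -0.6315
Step 3: u-update.
u^{k+1} = -0.2607 + 1.5776 + 0.6315 = 1.9484
Step 4: Primal residual = |1.5776 + 0.6315| = 2.2091


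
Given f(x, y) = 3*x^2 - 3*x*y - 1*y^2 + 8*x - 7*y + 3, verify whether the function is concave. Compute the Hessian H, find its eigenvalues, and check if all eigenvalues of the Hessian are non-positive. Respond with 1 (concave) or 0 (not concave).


The Hessian of f(x,y) = 3*x^2 - 3*x*y - 1*y^2 + 8*x - 7*y + 3 is:
H = [[6, -3], [-3, -2]]
Trace = 6 - 2 = 4
Determinant = 6*-2 - (-3)^2 = -21
Discriminant = (4)^2 - 4*-21 = 100.0
Eigenvalues: lambda_1 = -3.0, lambda_2 = 7.0
The function is not concave.

0


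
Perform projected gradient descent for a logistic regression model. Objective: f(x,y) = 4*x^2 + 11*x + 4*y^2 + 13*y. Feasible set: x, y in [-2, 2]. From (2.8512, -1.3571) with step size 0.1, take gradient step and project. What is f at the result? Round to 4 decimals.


Step 1: Compute gradient at (2.8512, -1.3571).
grad_x = 2*4*2.8512 + 11 = 33.8096
grad_y = 2*4*-1.3571 + 13 = 2.1432
Step 2: Gradient step.
x_raw = 2.8512 - 0.1*33.8096 = -0.5298
y_raw = -1.3571 - 0.1*2.1432 = -1.5714
Step 3: Project onto [-2, 2].
x_proj = clip(-0.5298) = -0.5298
y_proj = clip(-1.5714) = -1.5714
Step 4: Evaluate f.
f(-0.5298, -1.5714) = -15.2558


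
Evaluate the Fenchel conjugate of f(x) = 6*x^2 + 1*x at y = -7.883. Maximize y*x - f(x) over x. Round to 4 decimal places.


f*(y) = sup_x {y*x - a*x^2 - b*x} = sup_x {(y-b)*x - a*x^2}
FOC: (y - b) - 2a*x = 0 => x* = (y - b)/(2a)
x* = (-7.883 - 1)/(2*6) = -0.7403
f*(-7.883) = (y-b)^2/(4a) = (-7.883 - 1)^2/(4*6)
= 78.9077/24 = 3.2878


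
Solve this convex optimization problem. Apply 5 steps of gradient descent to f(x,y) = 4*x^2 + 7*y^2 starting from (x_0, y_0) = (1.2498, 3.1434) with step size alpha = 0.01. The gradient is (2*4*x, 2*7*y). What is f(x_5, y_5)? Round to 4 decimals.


Gradient descent on f(x,y) = 4*x^2 + 7*y^2.
Starting point: (1.2498, 3.1434), alpha = 0.01
Step 1: grad_x = 2*4*1.2498 = 9.9984, grad_y = 2*7*3.1434 = 44.0076
  x_1 = 1.2498 - 0.01*9.9984 = 1.1498
  y_1 = 3.1434 - 0.01*44.0076 = 2.7033
Step 2: grad_x = 2*4*1.1498 = 9.1985, grad_y = 2*7*2.7033 = 37.8465
  x_2 = 1.1498 - 0.01*9.1985 = 1.0578
  y_2 = 2.7033 - 0.01*37.8465 = 2.3249
Step 3: grad_x = 2*4*1.0578 = 8.4626, grad_y = 2*7*2.3249 = 32.548
  x_3 = 1.0578 - 0.01*8.4626 = 0.9732
  y_3 = 2.3249 - 0.01*32.548 = 1.9994
Step 4: grad_x = 2*4*0.9732 = 7.7856, grad_y = 2*7*1.9994 = 27.9913
  x_4 = 0.9732 - 0.01*7.7856 = 0.8953
  y_4 = 1.9994 - 0.01*27.9913 = 1.7195
Step 5: grad_x = 2*4*0.8953 = 7.1628, grad_y = 2*7*1.7195 = 24.0725
  x_5 = 0.8953 - 0.01*7.1628 = 0.8237
  y_5 = 1.7195 - 0.01*24.0725 = 1.4787
f(0.8237, 1.4787) = 4*0.8237^2 + 7*1.4787^2 = 18.0208


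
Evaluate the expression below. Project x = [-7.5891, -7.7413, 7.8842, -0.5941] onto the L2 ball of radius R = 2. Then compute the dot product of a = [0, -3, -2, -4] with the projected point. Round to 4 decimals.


Step 1: Compute ||x|| (intermediates to 6 decimals).
||x|| = sqrt((-7.5891)^2 + (-7.7413)^2 + 7.8842^2 + (-0.5941)^2) = 13.417739
Step 2: Project.
Since ||x|| > R, scale = R/||x|| = 2/13.417739 = 0.149056, proj(x) = scale * x
proj(x) = [-1.131201, -1.153887, 1.175187, -0.088554]
Step 3: Dot product.
a^T * proj(x) = 0*(-1.131201) - 3*(-1.153887) - 2*1.175187 - 4*(-0.088554) = 1.4655


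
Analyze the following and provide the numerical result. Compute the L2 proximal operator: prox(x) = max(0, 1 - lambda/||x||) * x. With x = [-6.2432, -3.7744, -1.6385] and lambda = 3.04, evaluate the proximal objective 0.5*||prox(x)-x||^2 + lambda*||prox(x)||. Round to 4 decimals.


Step 1: Compute ||x||.
||x|| = 7.4772
Step 2: Compute scaling factor.
scale = max(0, 1 - 3.04/7.4772) = 0.5934
Step 3: prox(x) = [-3.7049, -2.2398, -0.9723]
||prox(x)|| = 4.4372
Step 4: Proximal objective.
0.5*||prox-x||^2 = 4.6208
lambda*||prox|| = 13.4891
Total = 18.1098


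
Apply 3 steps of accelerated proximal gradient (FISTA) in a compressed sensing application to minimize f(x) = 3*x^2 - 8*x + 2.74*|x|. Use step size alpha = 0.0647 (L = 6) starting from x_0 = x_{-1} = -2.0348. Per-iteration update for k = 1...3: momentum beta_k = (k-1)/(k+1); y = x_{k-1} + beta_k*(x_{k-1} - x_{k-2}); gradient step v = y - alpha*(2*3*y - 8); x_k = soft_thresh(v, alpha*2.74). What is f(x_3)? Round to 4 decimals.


FISTA on f(x) = 3*x^2 - 8*x + 2.74*|x|
L = 6, alpha = 0.0647
Iteration 1: beta = 0.0, y = -2.0348 + 0.0*(-2.0348 + 2.0348) = -2.0348
  grad(y) = -20.2088, v = y - alpha*grad = -0.7273
  prox(v) = soft_thresh(-0.7273, 0.1773) = -0.55
Iteration 2: beta = 0.3333, y = -0.55 + 0.3333*(-0.55 + 2.0348) = -0.0551
  grad(y) = -8.3305, v = y - alpha*grad = 0.4839
  prox(v) = soft_thresh(0.4839, 0.1773) = 0.3066
Iteration 3: beta = 0.5, y = 0.3066 + 0.5*(0.3066 + 0.55) = 0.7349
  grad(y) = -3.5904, v = y - alpha*grad = 0.9672
  prox(v) = soft_thresh(0.9672, 0.1773) = 0.79
f(x_3) = 3*0.79^2 - 8*0.79 + 2.74*|0.79| = -2.2831


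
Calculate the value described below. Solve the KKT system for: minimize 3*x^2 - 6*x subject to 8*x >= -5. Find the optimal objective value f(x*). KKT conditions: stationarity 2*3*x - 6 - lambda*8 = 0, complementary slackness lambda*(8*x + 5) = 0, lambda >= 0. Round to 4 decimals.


Step 1: Try lambda = 0 (constraint inactive).
Stationarity: 2*3*x - 6 = 0
x* = 6/(2*3) = 1.0
Check constraint: 8*1.0 = 8.0 >= -5 -- satisfied.
Step 2: Compute optimal value.
f(x*) = 3*1.0^2 - 6*1.0 = -3.0


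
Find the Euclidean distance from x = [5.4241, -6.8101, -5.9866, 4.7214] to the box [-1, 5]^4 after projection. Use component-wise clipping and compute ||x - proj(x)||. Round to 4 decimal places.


Project each component onto [-1, 5].
clip(5.4241) = 5.0, clip(-6.8101) = -1.0, clip(-5.9866) = -1.0, clip(4.7214) = 4.7214
Projection = [5.0, -1.0, -1.0, 4.7214]
Squared diffs: [0.1799, 33.7573, 24.8662, 0.0]
Distance = sqrt(58.8034) = 7.6683


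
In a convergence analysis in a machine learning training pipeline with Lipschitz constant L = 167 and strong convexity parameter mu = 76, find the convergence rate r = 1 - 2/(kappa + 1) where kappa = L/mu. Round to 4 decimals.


Step 1: Compute the condition number.
kappa = L/mu = 167/76 = 2.1974
Step 2: Compute the convergence rate.
r = 1 - 2/(kappa + 1) = 1 - 2*mu/(L + mu) = (L - mu)/(L + mu) = 91/243 = 0.3745


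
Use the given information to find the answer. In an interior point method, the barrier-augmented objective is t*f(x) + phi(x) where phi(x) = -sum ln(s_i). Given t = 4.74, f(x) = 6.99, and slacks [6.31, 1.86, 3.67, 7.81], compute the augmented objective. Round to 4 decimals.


Step 1: Compute log-barrier.
ln values: [1.8421, 0.6206, 1.3002, 2.0554]
phi = -(1.8421 + 0.6206 + 1.3002 + 2.0554) = -5.8183
Step 2: Compute augmented objective.
t*f(x) = 4.74*6.99 = 33.1326
Total = 33.1326 - 5.8183 = 27.3143


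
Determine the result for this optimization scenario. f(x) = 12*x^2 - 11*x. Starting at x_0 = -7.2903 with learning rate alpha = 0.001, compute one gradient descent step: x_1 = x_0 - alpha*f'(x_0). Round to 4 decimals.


We compute the gradient at x_0 and apply the update.
f'(x) = 24*x - 11
f'(-7.2903) = 24*-7.2903 - 11 = -185.9672
x_1 = -7.2903 - 0.001*-185.9672 = -7.1043


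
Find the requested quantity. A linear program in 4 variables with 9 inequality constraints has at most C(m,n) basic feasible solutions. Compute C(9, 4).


Each vertex corresponds to some choice of n active constraints out of m, so the number of vertices is at most C(m, n) = m! / (n!(m-n)!).
m = 9, n = 4
Numerator: 9 * 8 * 7 * 6
Denominator: 4! = 24
C(9, 4) = 126


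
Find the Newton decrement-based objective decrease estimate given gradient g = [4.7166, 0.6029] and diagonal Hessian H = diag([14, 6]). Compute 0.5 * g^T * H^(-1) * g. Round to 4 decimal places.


Step 1: H is diagonal, so H^(-1) * g = [0.3369, 0.1005].
Step 2: g^T H^(-1) g = sum_i g_i^2 / H_ii
  = (4.7166)^2/14 + (0.6029)^2/6
  = 1.589 + 0.0606 = 1.6496
Step 3: Objective decrease = 0.5 * g^T H^(-1) g = 0.8248
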